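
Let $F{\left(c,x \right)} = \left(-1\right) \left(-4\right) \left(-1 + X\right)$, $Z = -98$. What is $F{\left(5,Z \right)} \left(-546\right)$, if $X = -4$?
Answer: $10920$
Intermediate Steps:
$F{\left(c,x \right)} = -20$ ($F{\left(c,x \right)} = \left(-1\right) \left(-4\right) \left(-1 - 4\right) = 4 \left(-5\right) = -20$)
$F{\left(5,Z \right)} \left(-546\right) = \left(-20\right) \left(-546\right) = 10920$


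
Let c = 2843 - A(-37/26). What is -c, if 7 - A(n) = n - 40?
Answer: -72659/26 ≈ -2794.6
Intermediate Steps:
A(n) = 47 - n (A(n) = 7 - (n - 40) = 7 - (-40 + n) = 7 + (40 - n) = 47 - n)
c = 72659/26 (c = 2843 - (47 - (-37)/26) = 2843 - (47 - 1*(-37/26)) = 2843 - (47 + 37/26) = 2843 - 1*1259/26 = 2843 - 1259/26 = 72659/26 ≈ 2794.6)
-c = -1*72659/26 = -72659/26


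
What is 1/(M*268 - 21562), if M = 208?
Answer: 1/34182 ≈ 2.9255e-5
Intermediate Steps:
1/(M*268 - 21562) = 1/(208*268 - 21562) = 1/(55744 - 21562) = 1/34182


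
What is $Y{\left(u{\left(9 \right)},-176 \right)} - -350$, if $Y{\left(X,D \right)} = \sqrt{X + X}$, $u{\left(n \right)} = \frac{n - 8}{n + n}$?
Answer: $\frac{1051}{3} \approx 350.33$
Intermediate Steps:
$u{\left(n \right)} = \frac{-8 + n}{2 n}$
$Y{\left(X,D \right)} = \sqrt{2} \sqrt{X}$ ($Y{\left(X,D \right)} = \sqrt{2 X} = \sqrt{2} \sqrt{X}$)
$Y{\left(u{\left(9 \right)},-176 \right)} - -350 = \sqrt{2} \sqrt{\frac{-8 + 9}{2 \cdot 9}} - -350 = \sqrt{2} \sqrt{\frac{1}{2} \cdot \frac{1}{9} \cdot 1} + \left(-21930 + 22280\right) = \frac{\sqrt{2}}{3 \sqrt{2}} + 350 = \sqrt{2} \frac{\sqrt{2}}{6} + 350 = \frac{1}{3} + 350 = \frac{1051}{3}$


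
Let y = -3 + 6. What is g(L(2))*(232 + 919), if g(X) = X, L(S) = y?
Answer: 3453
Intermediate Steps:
y = 3
L(S) = 3
g(L(2))*(232 + 919) = 3*(232 + 919) = 3*1151 = 3453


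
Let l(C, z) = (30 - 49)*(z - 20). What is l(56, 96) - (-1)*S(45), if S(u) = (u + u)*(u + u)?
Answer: 6656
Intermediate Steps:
l(C, z) = 380 - 19*z (l(C, z) = -19*(-20 + z) = 380 - 19*z)
S(u) = 4*u**2 (S(u) = (2*u)*(2*u) = 4*u**2)
l(56, 96) - (-1)*S(45) = (380 - 19*96) - (-1)*4*45**2 = (380 - 1824) - (-1)*4*2025 = -1444 - (-1)*8100 = -1444 - 1*(-8100) = -1444 + 8100 = 6656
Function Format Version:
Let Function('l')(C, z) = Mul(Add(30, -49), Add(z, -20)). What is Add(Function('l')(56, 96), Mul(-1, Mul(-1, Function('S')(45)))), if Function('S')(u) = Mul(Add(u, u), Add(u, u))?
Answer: 6656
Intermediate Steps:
Function('l')(C, z) = Add(380, Mul(-19, z)) (Function('l')(C, z) = Mul(-19, Add(-20, z)) = Add(380, Mul(-19, z)))
Function('S')(u) = Mul(4, Pow(u, 2)) (Function('S')(u) = Mul(Mul(2, u), Mul(2, u)) = Mul(4, Pow(u, 2)))
Add(Function('l')(56, 96), Mul(-1, Mul(-1, Function('S')(45)))) = Add(Add(380, Mul(-19, 96)), Mul(-1, Mul(-1, Mul(4, Pow(45, 2))))) = Add(Add(380, -1824), Mul(-1, Mul(-1, Mul(4, 2025)))) = Add(-1444, Mul(-1, Mul(-1, 8100))) = Add(-1444, Mul(-1, -8100)) = Add(-1444, 8100) = 6656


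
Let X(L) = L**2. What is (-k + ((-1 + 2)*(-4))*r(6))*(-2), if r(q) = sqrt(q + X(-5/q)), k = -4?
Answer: -8 + 4*sqrt(241)/3 ≈ 12.699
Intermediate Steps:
r(q) = sqrt(q + 25/q**2) (r(q) = sqrt(q + (-5/q)**2) = sqrt(q + 25/q**2))
(-k + ((-1 + 2)*(-4))*r(6))*(-2) = (-1*(-4) + ((-1 + 2)*(-4))*sqrt(6 + 25/6**2))*(-2) = (4 + (1*(-4))*sqrt(6 + 25*(1/36)))*(-2) = (4 - 4*sqrt(6 + 25/36))*(-2) = (4 - 2*sqrt(241)/3)*(-2) = -8 + 4*sqrt(241)/3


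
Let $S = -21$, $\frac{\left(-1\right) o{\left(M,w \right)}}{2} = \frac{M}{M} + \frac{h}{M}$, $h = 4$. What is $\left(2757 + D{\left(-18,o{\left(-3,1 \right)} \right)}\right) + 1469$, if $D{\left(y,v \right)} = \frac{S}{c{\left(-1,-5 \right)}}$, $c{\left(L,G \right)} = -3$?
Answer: $4233$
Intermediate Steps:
$o{\left(M,w \right)} = -2 - \frac{8}{M}$ ($o{\left(M,w \right)} = - 2 \left(\frac{M}{M} + \frac{4}{M}\right) = - 2 \left(1 + \frac{4}{M}\right) = -2 - \frac{8}{M}$)
$D{\left(y,v \right)} = 7$ ($D{\left(y,v \right)} = - \frac{21}{-3} = \left(-21\right) \left(- \frac{1}{3}\right) = 7$)
$\left(2757 + D{\left(-18,o{\left(-3,1 \right)} \right)}\right) + 1469 = \left(2757 + 7\right) + 1469 = 2764 + 1469 = 4233$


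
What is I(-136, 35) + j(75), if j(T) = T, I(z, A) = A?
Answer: 110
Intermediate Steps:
I(-136, 35) + j(75) = 35 + 75 = 110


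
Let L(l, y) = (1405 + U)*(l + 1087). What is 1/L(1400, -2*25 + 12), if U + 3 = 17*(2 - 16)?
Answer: 1/2894868 ≈ 3.4544e-7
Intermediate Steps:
U = -241 (U = -3 + 17*(2 - 16) = -3 + 17*(-14) = -3 - 238 = -241)
L(l, y) = 1265268 + 1164*l (L(l, y) = (1405 - 241)*(l + 1087) = 1164*(1087 + l) = 1265268 + 1164*l)
1/L(1400, -2*25 + 12) = 1/(1265268 + 1164*1400) = 1/(1265268 + 1629600) = 1/2894868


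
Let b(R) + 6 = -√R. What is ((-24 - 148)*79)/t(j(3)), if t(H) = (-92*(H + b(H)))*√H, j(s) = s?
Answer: 3397/138 - 3397*√3/138 ≈ -18.020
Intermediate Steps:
b(R) = -6 - √R
t(H) = √H*(552 - 92*H + 92*√H) (t(H) = (-92*(H + (-6 - √H)))*√H = (-92*(-6 + H - √H))*√H = (552 - 92*H + 92*√H)*√H = √H*(552 - 92*H + 92*√H))
((-24 - 148)*79)/t(j(3)) = ((-24 - 148)*79)/((92*√3*(6 + √3 - 1*3))) = (-172*79)/((92*√3*(6 + √3 - 3))) = -13588*√3/(276*(3 + √3)) = -3397*√3/(69*(3 + √3))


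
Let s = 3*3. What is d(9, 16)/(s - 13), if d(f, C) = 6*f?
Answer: -27/2 ≈ -13.500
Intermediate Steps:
s = 9
d(9, 16)/(s - 13) = (6*9)/(9 - 13) = 54/(-4) = 54*(-¼) = -27/2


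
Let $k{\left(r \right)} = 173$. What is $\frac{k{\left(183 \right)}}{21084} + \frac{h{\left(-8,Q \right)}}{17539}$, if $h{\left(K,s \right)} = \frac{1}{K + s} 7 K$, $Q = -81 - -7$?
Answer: $\frac{124994479}{15161483316} \approx 0.0082442$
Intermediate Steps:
$Q = -74$ ($Q = -81 + 7 = -74$)
$h{\left(K,s \right)} = \frac{7 K}{K + s}$ ($h{\left(K,s \right)} = \frac{7}{K + s} K = \frac{7 K}{K + s}$)
$\frac{k{\left(183 \right)}}{21084} + \frac{h{\left(-8,Q \right)}}{17539} = \frac{173}{21084} + \frac{7 \left(-8\right) \frac{1}{-8 - 74}}{17539} = 173 \cdot \frac{1}{21084} + 7 \left(-8\right) \frac{1}{-82} \cdot \frac{1}{17539} = \frac{173}{21084} + 7 \left(-8\right) \left(- \frac{1}{82}\right) \frac{1}{17539} = \frac{173}{21084} + \frac{28}{41} \cdot \frac{1}{17539} = \frac{173}{21084} + \frac{28}{719099} = \frac{124994479}{15161483316}$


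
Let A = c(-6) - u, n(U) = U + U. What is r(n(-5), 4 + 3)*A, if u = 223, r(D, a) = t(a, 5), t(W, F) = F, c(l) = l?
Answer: -1145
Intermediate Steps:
n(U) = 2*U
r(D, a) = 5
A = -229 (A = -6 - 1*223 = -6 - 223 = -229)
r(n(-5), 4 + 3)*A = 5*(-229) = -1145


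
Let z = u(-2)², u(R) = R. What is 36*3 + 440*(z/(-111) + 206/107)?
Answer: 11155436/11877 ≈ 939.25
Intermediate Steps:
z = 4 (z = (-2)² = 4)
36*3 + 440*(z/(-111) + 206/107) = 36*3 + 440*(4/(-111) + 206/107) = 108 + 440*(4*(-1/111) + 206*(1/107)) = 108 + 440*(-4/111 + 206/107) = 108 + 440*(22438/11877) = 108 + 9872720/11877 = 11155436/11877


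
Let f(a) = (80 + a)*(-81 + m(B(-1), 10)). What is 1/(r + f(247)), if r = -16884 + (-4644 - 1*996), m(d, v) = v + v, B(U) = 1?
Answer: -1/42471 ≈ -2.3545e-5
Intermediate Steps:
m(d, v) = 2*v
f(a) = -4880 - 61*a (f(a) = (80 + a)*(-81 + 2*10) = (80 + a)*(-81 + 20) = (80 + a)*(-61) = -4880 - 61*a)
r = -22524 (r = -16884 + (-4644 - 996) = -16884 - 5640 = -22524)
1/(r + f(247)) = 1/(-22524 + (-4880 - 61*247)) = 1/(-22524 + (-4880 - 15067)) = 1/(-22524 - 19947) = 1/(-42471) = -1/42471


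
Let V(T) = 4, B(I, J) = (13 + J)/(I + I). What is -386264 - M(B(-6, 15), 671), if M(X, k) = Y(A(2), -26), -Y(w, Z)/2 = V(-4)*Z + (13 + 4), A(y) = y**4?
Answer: -386438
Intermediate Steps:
B(I, J) = (13 + J)/(2*I) (B(I, J) = (13 + J)/((2*I)) = (13 + J)*(1/(2*I)) = (13 + J)/(2*I))
Y(w, Z) = -34 - 8*Z (Y(w, Z) = -2*(4*Z + (13 + 4)) = -2*(4*Z + 17) = -2*(17 + 4*Z) = -34 - 8*Z)
M(X, k) = 174 (M(X, k) = -34 - 8*(-26) = -34 + 208 = 174)
-386264 - M(B(-6, 15), 671) = -386264 - 1*174 = -386264 - 174 = -386438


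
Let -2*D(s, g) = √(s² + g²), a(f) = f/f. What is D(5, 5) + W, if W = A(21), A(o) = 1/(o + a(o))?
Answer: 1/22 - 5*√2/2 ≈ -3.4901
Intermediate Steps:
a(f) = 1
D(s, g) = -√(g² + s²)/2 (D(s, g) = -√(s² + g²)/2 = -√(g² + s²)/2)
A(o) = 1/(1 + o) (A(o) = 1/(o + 1) = 1/(1 + o))
W = 1/22 (W = 1/(1 + 21) = 1/22 ≈ 0.045455)
D(5, 5) + W = -√(5² + 5²)/2 + 1/22 = -√(25 + 25)/2 + 1/22 = -5*√2/2 + 1/22 = 1/22 - 5*√2/2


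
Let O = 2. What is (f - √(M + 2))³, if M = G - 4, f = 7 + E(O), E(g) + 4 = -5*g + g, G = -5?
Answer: -(5 + I*√7)³ ≈ -20.0 - 179.91*I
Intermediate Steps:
E(g) = -4 - 4*g (E(g) = -4 + (-5*g + g) = -4 - 4*g)
f = -5 (f = 7 + (-4 - 4*2) = 7 + (-4 - 8) = 7 - 12 = -5)
M = -9 (M = -5 - 4 = -9)
(f - √(M + 2))³ = (-5 - √(-9 + 2))³ = (-5 - √(-7))³ = (-5 - I*√7)³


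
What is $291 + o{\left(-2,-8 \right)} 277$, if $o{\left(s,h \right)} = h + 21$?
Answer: $3892$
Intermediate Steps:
$o{\left(s,h \right)} = 21 + h$
$291 + o{\left(-2,-8 \right)} 277 = 291 + \left(21 - 8\right) 277 = 291 + 13 \cdot 277 = 291 + 3601 = 3892$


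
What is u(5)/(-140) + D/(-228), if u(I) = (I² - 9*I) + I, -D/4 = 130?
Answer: 3811/1596 ≈ 2.3878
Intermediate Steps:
D = -520 (D = -4*130 = -520)
u(I) = I² - 8*I
u(5)/(-140) + D/(-228) = (5*(-8 + 5))/(-140) - 520/(-228) = (5*(-3))*(-1/140) - 520*(-1/228) = -15*(-1/140) + 130/57 = 3/28 + 130/57 = 3811/1596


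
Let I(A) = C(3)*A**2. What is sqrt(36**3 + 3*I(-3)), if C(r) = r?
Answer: 9*sqrt(577) ≈ 216.19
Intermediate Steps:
I(A) = 3*A**2
sqrt(36**3 + 3*I(-3)) = sqrt(36**3 + 3*(3*(-3)**2)) = sqrt(46656 + 3*(3*9)) = sqrt(46656 + 3*27) = sqrt(46656 + 81) = sqrt(46737) = 9*sqrt(577)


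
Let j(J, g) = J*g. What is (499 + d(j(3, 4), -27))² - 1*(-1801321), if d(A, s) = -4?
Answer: 2046346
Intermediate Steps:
(499 + d(j(3, 4), -27))² - 1*(-1801321) = (499 - 4)² - 1*(-1801321) = 495² + 1801321 = 245025 + 1801321 = 2046346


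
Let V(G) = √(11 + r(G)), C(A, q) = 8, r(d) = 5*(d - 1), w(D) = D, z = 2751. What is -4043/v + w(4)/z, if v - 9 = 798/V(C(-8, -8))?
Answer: 255953423/96755421 - 537719*√46/105513 ≈ -31.919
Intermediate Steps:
r(d) = -5 + 5*d (r(d) = 5*(-1 + d) = -5 + 5*d)
V(G) = √(6 + 5*G) (V(G) = √(11 + (-5 + 5*G)) = √(6 + 5*G))
v = 9 + 399*√46/23 (v = 9 + 798/(√(6 + 5*8)) = 9 + 798/(√(6 + 40)) = 9 + 798/(√46) = 9 + 798*(√46/46) = 9 + 399*√46/23 ≈ 126.66)
-4043/v + w(4)/z = -4043/(9 + 399*√46/23) + 4/2751 = 4/2751 - 4043/(9 + 399*√46/23)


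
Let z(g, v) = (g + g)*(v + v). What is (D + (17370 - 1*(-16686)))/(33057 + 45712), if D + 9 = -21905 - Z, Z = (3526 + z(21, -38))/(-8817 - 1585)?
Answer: 63150709/409677569 ≈ 0.15415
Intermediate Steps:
z(g, v) = 4*g*v (z(g, v) = (2*g)*(2*v) = 4*g*v)
Z = -167/5201 (Z = (3526 + 4*21*(-38))/(-8817 - 1585) = (3526 - 3192)/(-10402) = 334*(-1/10402) = -167/5201 ≈ -0.032109)
D = -113974547/5201 (D = -9 + (-21905 - 1*(-167/5201)) = -9 + (-21905 + 167/5201) = -9 - 113927738/5201 = -113974547/5201 ≈ -21914.)
(D + (17370 - 1*(-16686)))/(33057 + 45712) = (-113974547/5201 + (17370 - 1*(-16686)))/(33057 + 45712) = (-113974547/5201 + (17370 + 16686))/78769 = (-113974547/5201 + 34056)*(1/78769) = (63150709/5201)*(1/78769) = 63150709/409677569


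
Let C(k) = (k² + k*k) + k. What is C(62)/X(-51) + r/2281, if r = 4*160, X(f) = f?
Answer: -17645110/116331 ≈ -151.68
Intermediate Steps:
C(k) = k + 2*k² (C(k) = (k² + k²) + k = 2*k² + k = k + 2*k²)
r = 640
C(62)/X(-51) + r/2281 = (62*(1 + 2*62))/(-51) + 640/2281 = (62*(1 + 124))*(-1/51) + 640*(1/2281) = (62*125)*(-1/51) + 640/2281 = 7750*(-1/51) + 640/2281 = -7750/51 + 640/2281 = -17645110/116331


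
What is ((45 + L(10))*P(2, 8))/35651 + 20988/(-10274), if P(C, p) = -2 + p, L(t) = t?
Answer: -3077904/1513547 ≈ -2.0336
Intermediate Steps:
((45 + L(10))*P(2, 8))/35651 + 20988/(-10274) = ((45 + 10)*(-2 + 8))/35651 + 20988/(-10274) = (55*6)*(1/35651) + 20988*(-1/10274) = 330*(1/35651) - 954/467 = 30/3241 - 954/467 = -3077904/1513547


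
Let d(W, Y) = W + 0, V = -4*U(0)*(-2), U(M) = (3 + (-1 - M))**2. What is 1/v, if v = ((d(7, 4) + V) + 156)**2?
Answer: 1/38025 ≈ 2.6298e-5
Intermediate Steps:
U(M) = (2 - M)**2
V = 32 (V = -4*(-2 + 0)**2*(-2) = -4*(-2)**2*(-2) = -4*4*(-2) = -16*(-2) = 32)
d(W, Y) = W
v = 38025 (v = ((7 + 32) + 156)**2 = (39 + 156)**2 = 195**2 = 38025)
1/v = 1/38025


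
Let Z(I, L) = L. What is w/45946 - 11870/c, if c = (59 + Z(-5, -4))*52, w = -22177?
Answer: -15220131/3285139 ≈ -4.6330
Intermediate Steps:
c = 2860 (c = (59 - 4)*52 = 55*52 = 2860)
w/45946 - 11870/c = -22177/45946 - 11870/2860 = -22177*1/45946 - 11870*1/2860 = -22177/45946 - 1187/286 = -15220131/3285139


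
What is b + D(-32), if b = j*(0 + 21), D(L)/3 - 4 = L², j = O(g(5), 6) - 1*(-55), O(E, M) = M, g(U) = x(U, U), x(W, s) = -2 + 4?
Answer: 4365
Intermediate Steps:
x(W, s) = 2
g(U) = 2
j = 61 (j = 6 - 1*(-55) = 6 + 55 = 61)
D(L) = 12 + 3*L²
b = 1281 (b = 61*(0 + 21) = 61*21 = 1281)
b + D(-32) = 1281 + (12 + 3*(-32)²) = 1281 + (12 + 3*1024) = 1281 + (12 + 3072) = 1281 + 3084 = 4365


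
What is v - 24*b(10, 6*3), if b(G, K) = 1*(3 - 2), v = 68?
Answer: 44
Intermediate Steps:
b(G, K) = 1 (b(G, K) = 1*1 = 1)
v - 24*b(10, 6*3) = 68 - 24*1 = 68 - 24 = 44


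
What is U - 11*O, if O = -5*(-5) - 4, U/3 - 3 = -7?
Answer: -243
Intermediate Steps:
U = -12 (U = 9 + 3*(-7) = 9 - 21 = -12)
O = 21 (O = 25 - 4 = 21)
U - 11*O = -12 - 11*21 = -12 - 231 = -243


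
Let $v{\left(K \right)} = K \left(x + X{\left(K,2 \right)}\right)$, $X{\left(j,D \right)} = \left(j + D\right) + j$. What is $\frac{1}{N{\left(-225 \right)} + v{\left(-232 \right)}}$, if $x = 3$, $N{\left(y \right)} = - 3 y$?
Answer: $\frac{1}{107163} \approx 9.3316 \cdot 10^{-6}$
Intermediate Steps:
$X{\left(j,D \right)} = D + 2 j$ ($X{\left(j,D \right)} = \left(D + j\right) + j = D + 2 j$)
$v{\left(K \right)} = K \left(5 + 2 K\right)$ ($v{\left(K \right)} = K \left(3 + \left(2 + 2 K\right)\right) = K \left(5 + 2 K\right)$)
$\frac{1}{N{\left(-225 \right)} + v{\left(-232 \right)}} = \frac{1}{\left(-3\right) \left(-225\right) - 232 \left(5 + 2 \left(-232\right)\right)} = \frac{1}{675 - 232 \left(5 - 464\right)} = \frac{1}{675 - -106488} = \frac{1}{675 + 106488} = \frac{1}{107163}$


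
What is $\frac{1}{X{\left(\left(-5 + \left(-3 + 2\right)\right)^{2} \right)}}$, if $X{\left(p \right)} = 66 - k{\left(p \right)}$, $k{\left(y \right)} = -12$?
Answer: $\frac{1}{78} \approx 0.012821$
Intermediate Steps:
$X{\left(p \right)} = 78$ ($X{\left(p \right)} = 66 - -12 = 66 + 12 = 78$)
$\frac{1}{X{\left(\left(-5 + \left(-3 + 2\right)\right)^{2} \right)}} = \frac{1}{78}$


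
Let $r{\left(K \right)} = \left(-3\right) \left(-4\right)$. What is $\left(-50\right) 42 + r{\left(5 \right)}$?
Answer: $-2088$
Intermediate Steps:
$r{\left(K \right)} = 12$
$\left(-50\right) 42 + r{\left(5 \right)} = \left(-50\right) 42 + 12 = -2100 + 12 = -2088$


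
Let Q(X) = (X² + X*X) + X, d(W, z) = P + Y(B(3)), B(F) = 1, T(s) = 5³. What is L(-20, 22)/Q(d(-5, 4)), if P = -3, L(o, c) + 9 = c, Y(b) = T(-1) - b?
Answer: 13/29403 ≈ 0.00044213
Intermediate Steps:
T(s) = 125
Y(b) = 125 - b
L(o, c) = -9 + c
d(W, z) = 121 (d(W, z) = -3 + (125 - 1*1) = -3 + (125 - 1) = -3 + 124 = 121)
Q(X) = X + 2*X² (Q(X) = (X² + X²) + X = 2*X² + X = X + 2*X²)
L(-20, 22)/Q(d(-5, 4)) = (-9 + 22)/((121*(1 + 2*121))) = 13/((121*(1 + 242))) = 13/((121*243)) = 13/29403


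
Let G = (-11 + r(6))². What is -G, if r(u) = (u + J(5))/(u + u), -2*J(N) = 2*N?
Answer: -17161/144 ≈ -119.17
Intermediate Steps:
J(N) = -N
r(u) = (-5 + u)/(2*u) (r(u) = (u - 1*5)/(u + u) = (u - 5)/((2*u)) = (-5 + u)*(1/(2*u)) = (-5 + u)/(2*u))
G = 17161/144 (G = (-11 + (½)*(-5 + 6)/6)² = (-11 + (½)*(⅙)*1)² = (-11 + 1/12)² = (-131/12)² = 17161/144 ≈ 119.17)
-G = -1*17161/144 = -17161/144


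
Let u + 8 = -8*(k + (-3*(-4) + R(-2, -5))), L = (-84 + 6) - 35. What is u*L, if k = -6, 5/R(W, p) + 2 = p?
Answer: 39776/7 ≈ 5682.3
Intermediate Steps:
R(W, p) = 5/(-2 + p)
L = -113 (L = -78 - 35 = -113)
u = -352/7 (u = -8 - 8*(-6 + (-3*(-4) + 5/(-2 - 5))) = -8 - 8*(-6 + (12 + 5/(-7))) = -8 - 8*(-6 + (12 + 5*(-⅐))) = -8 - 8*(-6 + (12 - 5/7)) = -8 - 8*(-6 + 79/7) = -8 - 8*37/7 = -8 - 296/7 = -352/7 ≈ -50.286)
u*L = -352/7*(-113) = 39776/7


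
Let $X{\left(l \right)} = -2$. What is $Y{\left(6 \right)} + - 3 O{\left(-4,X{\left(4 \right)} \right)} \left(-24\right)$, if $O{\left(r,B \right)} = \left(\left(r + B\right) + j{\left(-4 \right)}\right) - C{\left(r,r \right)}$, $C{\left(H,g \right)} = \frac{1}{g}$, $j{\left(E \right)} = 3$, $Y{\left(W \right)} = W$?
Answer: $-192$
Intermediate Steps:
$O{\left(r,B \right)} = 3 + B + r - \frac{1}{r}$ ($O{\left(r,B \right)} = \left(\left(r + B\right) + 3\right) - \frac{1}{r} = \left(\left(B + r\right) + 3\right) - \frac{1}{r} = \left(3 + B + r\right) - \frac{1}{r} = 3 + B + r - \frac{1}{r}$)
$Y{\left(6 \right)} + - 3 O{\left(-4,X{\left(4 \right)} \right)} \left(-24\right) = 6 + - 3 \left(3 - 2 - 4 - \frac{1}{-4}\right) \left(-24\right) = 6 + - 3 \left(3 - 2 - 4 - - \frac{1}{4}\right) \left(-24\right) = 6 + - 3 \left(3 - 2 - 4 + \frac{1}{4}\right) \left(-24\right) = 6 + \left(-3\right) \left(- \frac{11}{4}\right) \left(-24\right) = 6 + \frac{33}{4} \left(-24\right) = 6 - 198 = -192$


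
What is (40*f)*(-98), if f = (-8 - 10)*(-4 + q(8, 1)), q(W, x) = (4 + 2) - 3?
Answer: -70560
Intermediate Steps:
q(W, x) = 3 (q(W, x) = 6 - 3 = 3)
f = 18 (f = (-8 - 10)*(-4 + 3) = -18*(-1) = 18)
(40*f)*(-98) = (40*18)*(-98) = 720*(-98) = -70560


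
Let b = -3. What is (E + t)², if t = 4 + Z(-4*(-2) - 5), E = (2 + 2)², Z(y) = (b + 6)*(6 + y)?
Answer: 2209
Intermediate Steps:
Z(y) = 18 + 3*y (Z(y) = (-3 + 6)*(6 + y) = 3*(6 + y) = 18 + 3*y)
E = 16 (E = 4² = 16)
t = 31 (t = 4 + (18 + 3*(-4*(-2) - 5)) = 4 + (18 + 3*(8 - 5)) = 4 + (18 + 3*3) = 4 + (18 + 9) = 4 + 27 = 31)
(E + t)² = (16 + 31)² = 47² = 2209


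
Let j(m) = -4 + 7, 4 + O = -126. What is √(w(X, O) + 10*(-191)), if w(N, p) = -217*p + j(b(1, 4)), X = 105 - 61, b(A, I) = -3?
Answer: √26303 ≈ 162.18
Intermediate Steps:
O = -130 (O = -4 - 126 = -130)
X = 44
j(m) = 3
w(N, p) = 3 - 217*p (w(N, p) = -217*p + 3 = 3 - 217*p)
√(w(X, O) + 10*(-191)) = √((3 - 217*(-130)) + 10*(-191)) = √((3 + 28210) - 1910) = √(28213 - 1910) = √26303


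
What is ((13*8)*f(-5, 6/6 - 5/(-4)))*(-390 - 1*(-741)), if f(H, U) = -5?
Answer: -182520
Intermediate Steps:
((13*8)*f(-5, 6/6 - 5/(-4)))*(-390 - 1*(-741)) = ((13*8)*(-5))*(-390 - 1*(-741)) = (104*(-5))*(-390 + 741) = -520*351 = -182520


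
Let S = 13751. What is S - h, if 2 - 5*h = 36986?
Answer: 105739/5 ≈ 21148.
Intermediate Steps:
h = -36984/5 (h = ⅖ - ⅕*36986 = ⅖ - 36986/5 = -36984/5 ≈ -7396.8)
S - h = 13751 - 1*(-36984/5) = 13751 + 36984/5 = 105739/5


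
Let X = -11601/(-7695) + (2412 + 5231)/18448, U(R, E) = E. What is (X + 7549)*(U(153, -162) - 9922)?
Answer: -300253603849637/3943260 ≈ -7.6143e+7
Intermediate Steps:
X = 30314237/15773040 (X = -11601*(-1/7695) + 7643*(1/18448) = 1289/855 + 7643/18448 = 30314237/15773040 ≈ 1.9219)
(X + 7549)*(U(153, -162) - 9922) = (30314237/15773040 + 7549)*(-162 - 9922) = (119100993197/15773040)*(-10084) = -300253603849637/3943260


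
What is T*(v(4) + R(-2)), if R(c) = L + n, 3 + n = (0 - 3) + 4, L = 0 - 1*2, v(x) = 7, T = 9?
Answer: 27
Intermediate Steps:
L = -2 (L = 0 - 2 = -2)
n = -2 (n = -3 + ((0 - 3) + 4) = -3 + (-3 + 4) = -3 + 1 = -2)
R(c) = -4 (R(c) = -2 - 2 = -4)
T*(v(4) + R(-2)) = 9*(7 - 4) = 9*3 = 27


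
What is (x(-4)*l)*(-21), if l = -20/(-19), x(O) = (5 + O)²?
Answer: -420/19 ≈ -22.105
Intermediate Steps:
l = 20/19 (l = -20*(-1/19) = 20/19 ≈ 1.0526)
(x(-4)*l)*(-21) = ((5 - 4)²*(20/19))*(-21) = (1²*(20/19))*(-21) = (1*(20/19))*(-21) = (20/19)*(-21) = -420/19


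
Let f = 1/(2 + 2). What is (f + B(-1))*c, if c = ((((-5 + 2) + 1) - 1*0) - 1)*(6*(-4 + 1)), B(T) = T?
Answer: -81/2 ≈ -40.500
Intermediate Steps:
f = ¼ (f = 1/4 = ¼ ≈ 0.25000)
c = 54 (c = (((-3 + 1) + 0) - 1)*(6*(-3)) = ((-2 + 0) - 1)*(-18) = (-2 - 1)*(-18) = -3*(-18) = 54)
(f + B(-1))*c = (¼ - 1)*54 = -¾*54 = -81/2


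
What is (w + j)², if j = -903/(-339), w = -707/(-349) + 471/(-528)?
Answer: 694735255024561/48176259391744 ≈ 14.421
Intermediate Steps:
w = 69639/61424 (w = -707*(-1/349) + 471*(-1/528) = 707/349 - 157/176 = 69639/61424 ≈ 1.1337)
j = 301/113 (j = -903*(-1/339) = 301/113 ≈ 2.6637)
(w + j)² = (69639/61424 + 301/113)² = (26357831/6940912)² = 694735255024561/48176259391744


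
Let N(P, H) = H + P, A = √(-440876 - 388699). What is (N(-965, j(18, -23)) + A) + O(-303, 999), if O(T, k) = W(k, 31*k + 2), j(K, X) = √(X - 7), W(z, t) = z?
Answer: 34 + I*√30 + 15*I*√3687 ≈ 34.0 + 916.29*I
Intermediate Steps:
j(K, X) = √(-7 + X)
O(T, k) = k
A = 15*I*√3687 (A = √(-829575) = 15*I*√3687 ≈ 910.81*I)
(N(-965, j(18, -23)) + A) + O(-303, 999) = ((√(-7 - 23) - 965) + 15*I*√3687) + 999 = ((√(-30) - 965) + 15*I*√3687) + 999 = ((I*√30 - 965) + 15*I*√3687) + 999 = ((-965 + I*√30) + 15*I*√3687) + 999 = (-965 + I*√30 + 15*I*√3687) + 999 = 34 + I*√30 + 15*I*√3687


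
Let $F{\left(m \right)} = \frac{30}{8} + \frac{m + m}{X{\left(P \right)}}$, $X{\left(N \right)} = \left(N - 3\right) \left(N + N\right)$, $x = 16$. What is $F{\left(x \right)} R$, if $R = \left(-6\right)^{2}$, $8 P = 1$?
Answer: $- \frac{33759}{23} \approx -1467.8$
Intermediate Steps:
$P = \frac{1}{8}$ ($P = \frac{1}{8} \cdot 1 = \frac{1}{8} \approx 0.125$)
$X{\left(N \right)} = 2 N \left(-3 + N\right)$ ($X{\left(N \right)} = \left(-3 + N\right) 2 N = 2 N \left(-3 + N\right)$)
$R = 36$
$F{\left(m \right)} = \frac{15}{4} - \frac{64 m}{23}$ ($F{\left(m \right)} = \frac{30}{8} + \frac{m + m}{2 \cdot \frac{1}{8} \left(-3 + \frac{1}{8}\right)} = 30 \cdot \frac{1}{8} + \frac{2 m}{2 \cdot \frac{1}{8} \left(- \frac{23}{8}\right)} = \frac{15}{4} + \frac{2 m}{- \frac{23}{32}} = \frac{15}{4} + 2 m \left(- \frac{32}{23}\right) = \frac{15}{4} - \frac{64 m}{23}$)
$F{\left(x \right)} R = \left(\frac{15}{4} - \frac{1024}{23}\right) 36 = \left(- \frac{3751}{92}\right) 36 = - \frac{33759}{23}$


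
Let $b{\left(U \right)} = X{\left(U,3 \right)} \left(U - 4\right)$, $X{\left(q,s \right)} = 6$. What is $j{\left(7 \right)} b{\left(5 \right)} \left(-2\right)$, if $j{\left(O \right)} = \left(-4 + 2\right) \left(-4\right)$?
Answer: $-96$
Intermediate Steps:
$j{\left(O \right)} = 8$ ($j{\left(O \right)} = \left(-2\right) \left(-4\right) = 8$)
$b{\left(U \right)} = -24 + 6 U$ ($b{\left(U \right)} = 6 \left(U - 4\right) = 6 \left(-4 + U\right) = -24 + 6 U$)
$j{\left(7 \right)} b{\left(5 \right)} \left(-2\right) = 8 \left(-24 + 6 \cdot 5\right) \left(-2\right) = 8 \left(-24 + 30\right) \left(-2\right) = 8 \cdot 6 \left(-2\right) = 48 \left(-2\right) = -96$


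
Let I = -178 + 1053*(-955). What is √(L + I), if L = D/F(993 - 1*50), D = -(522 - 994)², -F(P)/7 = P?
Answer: I*√43824149956209/6601 ≈ 1002.9*I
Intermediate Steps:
F(P) = -7*P
D = -222784 (D = -1*(-472)² = -1*222784 = -222784)
L = 222784/6601 (L = -222784*(-1/(7*(993 - 1*50))) = -222784*(-1/(7*(993 - 50))) = -222784/((-7*943)) = -222784/(-6601) = -222784*(-1/6601) = 222784/6601 ≈ 33.750)
I = -1005793 (I = -178 - 1005615 = -1005793)
√(L + I) = √(222784/6601 - 1005793) = √(-6639016809/6601) = I*√43824149956209/6601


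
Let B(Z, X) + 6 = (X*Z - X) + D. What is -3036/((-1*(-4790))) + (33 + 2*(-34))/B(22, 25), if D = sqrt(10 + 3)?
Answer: -452375439/645088460 + 35*sqrt(13)/269348 ≈ -0.70079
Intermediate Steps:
D = sqrt(13) ≈ 3.6056
B(Z, X) = -6 + sqrt(13) - X + X*Z (B(Z, X) = -6 + ((X*Z - X) + sqrt(13)) = -6 + ((-X + X*Z) + sqrt(13)) = -6 + (sqrt(13) - X + X*Z) = -6 + sqrt(13) - X + X*Z)
-3036/((-1*(-4790))) + (33 + 2*(-34))/B(22, 25) = -3036/((-1*(-4790))) + (33 + 2*(-34))/(-6 + sqrt(13) - 1*25 + 25*22) = -3036/4790 + (33 - 68)/(-6 + sqrt(13) - 25 + 550) = -3036*1/4790 - 35/(519 + sqrt(13)) = -1518/2395 - 35/(519 + sqrt(13))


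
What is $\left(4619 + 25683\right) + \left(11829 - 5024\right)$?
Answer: $37107$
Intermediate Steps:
$\left(4619 + 25683\right) + \left(11829 - 5024\right) = 30302 + \left(11829 - 5024\right) = 30302 + 6805 = 37107$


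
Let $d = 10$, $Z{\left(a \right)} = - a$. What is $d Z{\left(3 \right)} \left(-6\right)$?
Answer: $180$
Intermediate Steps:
$d Z{\left(3 \right)} \left(-6\right) = 10 \left(\left(-1\right) 3\right) \left(-6\right) = 10 \left(-3\right) \left(-6\right) = \left(-30\right) \left(-6\right) = 180$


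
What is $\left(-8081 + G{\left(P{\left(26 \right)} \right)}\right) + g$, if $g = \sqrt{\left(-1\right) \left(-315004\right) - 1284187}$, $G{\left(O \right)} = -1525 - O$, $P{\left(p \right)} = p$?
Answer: $-9632 + 3 i \sqrt{107687} \approx -9632.0 + 984.47 i$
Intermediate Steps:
$g = 3 i \sqrt{107687}$ ($g = \sqrt{315004 - 1284187} = \sqrt{-969183} = 3 i \sqrt{107687} \approx 984.47 i$)
$\left(-8081 + G{\left(P{\left(26 \right)} \right)}\right) + g = \left(-8081 - 1551\right) + 3 i \sqrt{107687} = -9632 + 3 i \sqrt{107687}$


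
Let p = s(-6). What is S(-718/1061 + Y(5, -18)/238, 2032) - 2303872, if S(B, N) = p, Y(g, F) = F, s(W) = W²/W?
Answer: -2303878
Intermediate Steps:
s(W) = W
p = -6
S(B, N) = -6
S(-718/1061 + Y(5, -18)/238, 2032) - 2303872 = -6 - 2303872 = -2303878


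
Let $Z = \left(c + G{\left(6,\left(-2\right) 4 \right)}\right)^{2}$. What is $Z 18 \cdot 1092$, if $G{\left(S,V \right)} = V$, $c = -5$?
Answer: $3321864$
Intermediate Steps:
$Z = 169$ ($Z = \left(-5 - 8\right)^{2} = \left(-13\right)^{2} = 169$)
$Z 18 \cdot 1092 = 169 \cdot 18 \cdot 1092 = 169 \cdot 19656 = 3321864$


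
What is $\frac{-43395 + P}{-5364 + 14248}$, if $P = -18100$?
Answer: $- \frac{61495}{8884} \approx -6.922$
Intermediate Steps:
$\frac{-43395 + P}{-5364 + 14248} = \frac{-43395 - 18100}{-5364 + 14248} = - \frac{61495}{8884}$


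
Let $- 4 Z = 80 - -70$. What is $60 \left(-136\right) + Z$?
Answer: $- \frac{16395}{2} \approx -8197.5$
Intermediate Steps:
$Z = - \frac{75}{2}$ ($Z = - \frac{80 - -70}{4} = - \frac{80 + 70}{4} = \left(- \frac{1}{4}\right) 150 = - \frac{75}{2} \approx -37.5$)
$60 \left(-136\right) + Z = 60 \left(-136\right) - \frac{75}{2} = -8160 - \frac{75}{2} = - \frac{16395}{2}$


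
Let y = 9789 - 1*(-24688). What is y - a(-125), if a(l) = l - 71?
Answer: 34673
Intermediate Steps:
a(l) = -71 + l
y = 34477 (y = 9789 + 24688 = 34477)
y - a(-125) = 34477 - (-71 - 125) = 34477 - 1*(-196) = 34477 + 196 = 34673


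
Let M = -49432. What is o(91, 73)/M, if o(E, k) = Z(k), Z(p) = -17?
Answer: 17/49432 ≈ 0.00034391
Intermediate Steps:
o(E, k) = -17
o(91, 73)/M = -17/(-49432) = -17*(-1/49432) = 17/49432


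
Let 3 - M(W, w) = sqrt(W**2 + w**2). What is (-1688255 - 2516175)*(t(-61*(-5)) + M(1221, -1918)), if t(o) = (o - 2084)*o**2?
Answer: 695797309620960 + 4204430*sqrt(5169565) ≈ 6.9581e+14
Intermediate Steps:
M(W, w) = 3 - sqrt(W**2 + w**2)
t(o) = o**2*(-2084 + o) (t(o) = (-2084 + o)*o**2 = o**2*(-2084 + o))
(-1688255 - 2516175)*(t(-61*(-5)) + M(1221, -1918)) = (-1688255 - 2516175)*((-61*(-5))**2*(-2084 - 61*(-5)) + (3 - sqrt(1221**2 + (-1918)**2))) = -4204430*(305**2*(-2084 + 305) + (3 - sqrt(1490841 + 3678724))) = -4204430*(93025*(-1779) + (3 - sqrt(5169565))) = -4204430*(-165491475 + (3 - sqrt(5169565))) = -4204430*(-165491472 - sqrt(5169565)) = 695797309620960 + 4204430*sqrt(5169565)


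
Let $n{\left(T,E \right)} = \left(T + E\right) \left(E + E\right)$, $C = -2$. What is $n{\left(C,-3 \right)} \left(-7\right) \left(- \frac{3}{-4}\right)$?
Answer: $- \frac{315}{2} \approx -157.5$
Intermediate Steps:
$n{\left(T,E \right)} = 2 E \left(E + T\right)$ ($n{\left(T,E \right)} = \left(E + T\right) 2 E = 2 E \left(E + T\right)$)
$n{\left(C,-3 \right)} \left(-7\right) \left(- \frac{3}{-4}\right) = 2 \left(-3\right) \left(-3 - 2\right) \left(-7\right) \left(- \frac{3}{-4}\right) = 2 \left(-3\right) \left(-5\right) \left(-7\right) \left(\left(-3\right) \left(- \frac{1}{4}\right)\right) = 30 \left(-7\right) \frac{3}{4} = \left(-210\right) \frac{3}{4} = - \frac{315}{2}$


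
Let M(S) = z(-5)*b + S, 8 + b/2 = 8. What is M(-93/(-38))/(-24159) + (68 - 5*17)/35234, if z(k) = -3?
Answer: -1573623/2695524319 ≈ -0.00058379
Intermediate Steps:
b = 0 (b = -16 + 2*8 = -16 + 16 = 0)
M(S) = S (M(S) = -3*0 + S = 0 + S = S)
M(-93/(-38))/(-24159) + (68 - 5*17)/35234 = -93/(-38)/(-24159) + (68 - 5*17)/35234 = -93*(-1/38)*(-1/24159) + (68 - 85)*(1/35234) = (93/38)*(-1/24159) - 17*1/35234 = -31/306014 - 17/35234 = -1573623/2695524319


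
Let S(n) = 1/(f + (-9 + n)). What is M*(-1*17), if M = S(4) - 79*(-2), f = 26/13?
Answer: -8041/3 ≈ -2680.3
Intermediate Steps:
f = 2 (f = 26*(1/13) = 2)
S(n) = 1/(-7 + n) (S(n) = 1/(2 + (-9 + n)) = 1/(-7 + n))
M = 473/3 (M = 1/(-7 + 4) - 79*(-2) = 1/(-3) + 158 = -⅓ + 158 = 473/3 ≈ 157.67)
M*(-1*17) = 473*(-1*17)/3 = (473/3)*(-17) = -8041/3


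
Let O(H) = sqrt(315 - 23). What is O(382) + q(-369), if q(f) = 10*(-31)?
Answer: -310 + 2*sqrt(73) ≈ -292.91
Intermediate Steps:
q(f) = -310
O(H) = 2*sqrt(73) (O(H) = sqrt(292) = 2*sqrt(73))
O(382) + q(-369) = 2*sqrt(73) - 310 = -310 + 2*sqrt(73)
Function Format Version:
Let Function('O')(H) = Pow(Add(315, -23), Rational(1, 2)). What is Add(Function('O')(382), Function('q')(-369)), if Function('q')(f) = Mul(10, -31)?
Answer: Add(-310, Mul(2, Pow(73, Rational(1, 2)))) ≈ -292.91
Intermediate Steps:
Function('q')(f) = -310
Function('O')(H) = Mul(2, Pow(73, Rational(1, 2))) (Function('O')(H) = Pow(292, Rational(1, 2)) = Mul(2, Pow(73, Rational(1, 2))))
Add(Function('O')(382), Function('q')(-369)) = Add(Mul(2, Pow(73, Rational(1, 2))), -310) = Add(-310, Mul(2, Pow(73, Rational(1, 2))))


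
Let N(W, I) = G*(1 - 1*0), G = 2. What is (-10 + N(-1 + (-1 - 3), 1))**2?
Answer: 64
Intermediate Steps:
N(W, I) = 2 (N(W, I) = 2*(1 - 1*0) = 2*(1 + 0) = 2*1 = 2)
(-10 + N(-1 + (-1 - 3), 1))**2 = (-10 + 2)**2 = (-8)**2 = 64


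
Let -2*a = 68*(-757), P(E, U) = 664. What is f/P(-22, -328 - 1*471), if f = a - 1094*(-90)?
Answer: 62099/332 ≈ 187.05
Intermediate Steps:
a = 25738 (a = -34*(-757) = -½*(-51476) = 25738)
f = 124198 (f = 25738 - 1094*(-90) = 25738 - 1*(-98460) = 25738 + 98460 = 124198)
f/P(-22, -328 - 1*471) = 124198/664 = 124198*(1/664) = 62099/332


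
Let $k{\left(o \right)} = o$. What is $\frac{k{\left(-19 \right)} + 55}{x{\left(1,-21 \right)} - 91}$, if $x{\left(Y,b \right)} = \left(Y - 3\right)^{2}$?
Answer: $- \frac{12}{29} \approx -0.41379$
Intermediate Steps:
$x{\left(Y,b \right)} = \left(-3 + Y\right)^{2}$
$\frac{k{\left(-19 \right)} + 55}{x{\left(1,-21 \right)} - 91} = \frac{-19 + 55}{\left(-3 + 1\right)^{2} - 91} = \frac{36}{\left(-2\right)^{2} - 91} = \frac{36}{4 - 91} = \frac{36}{-87} = 36 \left(- \frac{1}{87}\right) = - \frac{12}{29}$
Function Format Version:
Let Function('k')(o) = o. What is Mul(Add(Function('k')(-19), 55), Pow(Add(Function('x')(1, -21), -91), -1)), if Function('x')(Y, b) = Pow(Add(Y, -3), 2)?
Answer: Rational(-12, 29) ≈ -0.41379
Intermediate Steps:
Function('x')(Y, b) = Pow(Add(-3, Y), 2)
Mul(Add(Function('k')(-19), 55), Pow(Add(Function('x')(1, -21), -91), -1)) = Mul(Add(-19, 55), Pow(Add(Pow(Add(-3, 1), 2), -91), -1)) = Mul(36, Pow(Add(Pow(-2, 2), -91), -1)) = Mul(36, Pow(Add(4, -91), -1)) = Mul(36, Pow(-87, -1)) = Mul(36, Rational(-1, 87)) = Rational(-12, 29)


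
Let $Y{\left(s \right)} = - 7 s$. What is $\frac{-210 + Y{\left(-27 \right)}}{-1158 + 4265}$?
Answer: $- \frac{21}{3107} \approx -0.0067589$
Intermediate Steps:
$\frac{-210 + Y{\left(-27 \right)}}{-1158 + 4265} = \frac{-210 - -189}{-1158 + 4265} = \frac{-210 + 189}{3107} = \left(-21\right) \frac{1}{3107} = - \frac{21}{3107}$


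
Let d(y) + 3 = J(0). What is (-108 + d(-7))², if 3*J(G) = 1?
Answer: 110224/9 ≈ 12247.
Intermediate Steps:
J(G) = ⅓ (J(G) = (⅓)*1 = ⅓)
d(y) = -8/3 (d(y) = -3 + ⅓ = -8/3)
(-108 + d(-7))² = (-108 - 8/3)² = (-332/3)² = 110224/9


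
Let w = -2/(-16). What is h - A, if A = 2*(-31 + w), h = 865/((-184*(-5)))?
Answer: 11535/184 ≈ 62.690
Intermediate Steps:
w = ⅛ (w = -2*(-1/16) = ⅛ ≈ 0.12500)
h = 173/184 (h = 865/920 = 865*(1/920) = 173/184 ≈ 0.94022)
A = -247/4 (A = 2*(-31 + ⅛) = 2*(-247/8) = -247/4 ≈ -61.750)
h - A = 173/184 - 1*(-247/4) = 173/184 + 247/4 = 11535/184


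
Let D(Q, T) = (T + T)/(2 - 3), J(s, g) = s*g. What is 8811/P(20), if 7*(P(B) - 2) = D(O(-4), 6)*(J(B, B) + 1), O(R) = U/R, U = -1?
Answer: -61677/4798 ≈ -12.855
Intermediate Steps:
O(R) = -1/R
J(s, g) = g*s
D(Q, T) = -2*T (D(Q, T) = (2*T)/(-1) = (2*T)*(-1) = -2*T)
P(B) = 2/7 - 12*B²/7 (P(B) = 2 + ((-2*6)*(B*B + 1))/7 = 2 + (-12*(B² + 1))/7 = 2 + (-12*(1 + B²))/7 = 2 + (-12 - 12*B²)/7 = 2 + (-12/7 - 12*B²/7) = 2/7 - 12*B²/7)
8811/P(20) = 8811/(2/7 - 12/7*20²) = 8811/(2/7 - 12/7*400) = 8811/(2/7 - 4800/7) = 8811/(-4798/7) = 8811*(-7/4798) = -61677/4798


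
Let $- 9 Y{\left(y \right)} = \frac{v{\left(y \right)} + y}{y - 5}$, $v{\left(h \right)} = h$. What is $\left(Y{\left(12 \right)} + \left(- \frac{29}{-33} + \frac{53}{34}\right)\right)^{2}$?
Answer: $\frac{260919409}{61685316} \approx 4.2298$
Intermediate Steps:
$Y{\left(y \right)} = - \frac{2 y}{9 \left(-5 + y\right)}$ ($Y{\left(y \right)} = - \frac{\left(y + y\right) \frac{1}{y - 5}}{9} = - \frac{2 y \frac{1}{-5 + y}}{9} = - \frac{2 y}{9 \left(-5 + y\right)}$)
$\left(Y{\left(12 \right)} + \left(- \frac{29}{-33} + \frac{53}{34}\right)\right)^{2} = \left(\left(-2\right) 12 \frac{1}{-45 + 9 \cdot 12} + \left(- \frac{29}{-33} + \frac{53}{34}\right)\right)^{2} = \left(\left(-2\right) 12 \frac{1}{-45 + 108} + \left(\left(-29\right) \left(- \frac{1}{33}\right) + 53 \cdot \frac{1}{34}\right)\right)^{2} = \left(\left(-2\right) 12 \cdot \frac{1}{63} + \left(\frac{29}{33} + \frac{53}{34}\right)\right)^{2} = \left(\left(-2\right) 12 \cdot \frac{1}{63} + \frac{2735}{1122}\right)^{2} = \left(- \frac{8}{21} + \frac{2735}{1122}\right)^{2} = \left(\frac{16153}{7854}\right)^{2} = \frac{260919409}{61685316}$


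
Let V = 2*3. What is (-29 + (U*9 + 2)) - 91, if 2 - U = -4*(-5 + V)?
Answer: -64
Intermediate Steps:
V = 6
U = 6 (U = 2 - (-4)*(-5 + 6) = 2 - (-4) = 2 - 1*(-4) = 2 + 4 = 6)
(-29 + (U*9 + 2)) - 91 = (-29 + (6*9 + 2)) - 91 = (-29 + (54 + 2)) - 91 = (-29 + 56) - 91 = 27 - 91 = -64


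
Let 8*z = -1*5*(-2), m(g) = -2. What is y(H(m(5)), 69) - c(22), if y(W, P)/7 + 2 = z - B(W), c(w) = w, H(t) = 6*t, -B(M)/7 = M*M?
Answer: 28115/4 ≈ 7028.8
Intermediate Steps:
B(M) = -7*M² (B(M) = -7*M*M = -7*M²)
z = 5/4 (z = (-1*5*(-2))/8 = (-5*(-2))/8 = (⅛)*10 = 5/4 ≈ 1.2500)
y(W, P) = -21/4 + 49*W² (y(W, P) = -14 + 7*(5/4 - (-7)*W²) = -14 + 7*(5/4 + 7*W²) = -14 + (35/4 + 49*W²) = -21/4 + 49*W²)
y(H(m(5)), 69) - c(22) = (-21/4 + 49*(6*(-2))²) - 1*22 = (-21/4 + 49*(-12)²) - 22 = (-21/4 + 49*144) - 22 = (-21/4 + 7056) - 22 = 28203/4 - 22 = 28115/4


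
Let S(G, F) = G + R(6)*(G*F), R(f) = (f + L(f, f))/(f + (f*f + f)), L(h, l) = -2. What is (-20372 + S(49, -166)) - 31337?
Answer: -314027/6 ≈ -52338.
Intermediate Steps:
R(f) = (-2 + f)/(f² + 2*f) (R(f) = (f - 2)/(f + (f*f + f)) = (-2 + f)/(f + (f² + f)) = (-2 + f)/(f + (f + f²)) = (-2 + f)/(f² + 2*f))
S(G, F) = G + F*G/12 (S(G, F) = G + ((-2 + 6)/(6*(2 + 6)))*(G*F) = G + ((⅙)*4/8)*(F*G) = G + ((⅙)*(⅛)*4)*(F*G) = G + (F*G)/12 = G + F*G/12)
(-20372 + S(49, -166)) - 31337 = (-20372 + (1/12)*49*(12 - 166)) - 31337 = (-20372 + (1/12)*49*(-154)) - 31337 = (-20372 - 3773/6) - 31337 = -126005/6 - 31337 = -314027/6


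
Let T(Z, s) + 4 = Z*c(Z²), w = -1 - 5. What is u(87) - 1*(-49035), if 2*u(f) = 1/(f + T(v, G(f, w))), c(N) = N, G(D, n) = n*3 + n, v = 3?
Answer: 10787701/220 ≈ 49035.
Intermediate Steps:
w = -6
G(D, n) = 4*n (G(D, n) = 3*n + n = 4*n)
T(Z, s) = -4 + Z³ (T(Z, s) = -4 + Z*Z² = -4 + Z³)
u(f) = 1/(2*(23 + f)) (u(f) = 1/(2*(f + (-4 + 3³))) = 1/(2*(f + (-4 + 27))) = 1/(2*(f + 23)) = 1/(2*(23 + f)))
u(87) - 1*(-49035) = 1/(2*(23 + 87)) - 1*(-49035) = (½)/110 + 49035 = (½)*(1/110) + 49035 = 1/220 + 49035 = 10787701/220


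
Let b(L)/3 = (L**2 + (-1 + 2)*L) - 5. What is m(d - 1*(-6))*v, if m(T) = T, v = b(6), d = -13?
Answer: -777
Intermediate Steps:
b(L) = -15 + 3*L + 3*L**2 (b(L) = 3*((L**2 + (-1 + 2)*L) - 5) = 3*((L**2 + 1*L) - 5) = 3*((L**2 + L) - 5) = 3*((L + L**2) - 5) = 3*(-5 + L + L**2) = -15 + 3*L + 3*L**2)
v = 111 (v = -15 + 3*6 + 3*6**2 = -15 + 18 + 3*36 = -15 + 18 + 108 = 111)
m(d - 1*(-6))*v = (-13 - 1*(-6))*111 = (-13 + 6)*111 = -7*111 = -777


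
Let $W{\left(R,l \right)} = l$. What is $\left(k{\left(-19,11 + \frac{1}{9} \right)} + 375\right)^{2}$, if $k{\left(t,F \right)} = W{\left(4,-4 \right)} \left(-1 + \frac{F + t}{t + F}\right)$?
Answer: $140625$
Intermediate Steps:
$k{\left(t,F \right)} = 0$ ($k{\left(t,F \right)} = - 4 \left(-1 + \frac{F + t}{t + F}\right) = - 4 \left(-1 + \frac{F + t}{F + t}\right) = - 4 \left(-1 + 1\right) = \left(-4\right) 0 = 0$)
$\left(k{\left(-19,11 + \frac{1}{9} \right)} + 375\right)^{2} = \left(0 + 375\right)^{2} = 375^{2} = 140625$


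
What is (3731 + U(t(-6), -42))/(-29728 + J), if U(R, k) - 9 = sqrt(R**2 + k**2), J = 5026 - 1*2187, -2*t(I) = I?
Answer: -3740/26889 - sqrt(197)/8963 ≈ -0.14066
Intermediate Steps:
t(I) = -I/2
J = 2839 (J = 5026 - 2187 = 2839)
U(R, k) = 9 + sqrt(R**2 + k**2)
(3731 + U(t(-6), -42))/(-29728 + J) = (3731 + (9 + sqrt((-1/2*(-6))**2 + (-42)**2)))/(-29728 + 2839) = (3731 + (9 + sqrt(3**2 + 1764)))/(-26889) = (3731 + (9 + sqrt(9 + 1764)))*(-1/26889) = (3731 + (9 + sqrt(1773)))*(-1/26889) = (3731 + (9 + 3*sqrt(197)))*(-1/26889) = (3740 + 3*sqrt(197))*(-1/26889) = -3740/26889 - sqrt(197)/8963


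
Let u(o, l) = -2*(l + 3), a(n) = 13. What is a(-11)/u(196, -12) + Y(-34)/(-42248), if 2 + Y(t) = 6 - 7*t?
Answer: 136217/190116 ≈ 0.71649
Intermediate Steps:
Y(t) = 4 - 7*t (Y(t) = -2 + (6 - 7*t) = 4 - 7*t)
u(o, l) = -6 - 2*l (u(o, l) = -2*(3 + l) = -6 - 2*l)
a(-11)/u(196, -12) + Y(-34)/(-42248) = 13/(-6 - 2*(-12)) + (4 - 7*(-34))/(-42248) = 13/(-6 + 24) + (4 + 238)*(-1/42248) = 13/18 + 242*(-1/42248) = 13*(1/18) - 121/21124 = 13/18 - 121/21124 = 136217/190116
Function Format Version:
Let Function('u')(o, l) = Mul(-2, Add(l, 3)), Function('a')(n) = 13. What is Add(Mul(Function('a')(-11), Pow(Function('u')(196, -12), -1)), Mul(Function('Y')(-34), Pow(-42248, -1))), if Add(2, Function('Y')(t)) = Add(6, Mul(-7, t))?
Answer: Rational(136217, 190116) ≈ 0.71649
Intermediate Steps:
Function('Y')(t) = Add(4, Mul(-7, t)) (Function('Y')(t) = Add(-2, Add(6, Mul(-7, t))) = Add(4, Mul(-7, t)))
Function('u')(o, l) = Add(-6, Mul(-2, l)) (Function('u')(o, l) = Mul(-2, Add(3, l)) = Add(-6, Mul(-2, l)))
Add(Mul(Function('a')(-11), Pow(Function('u')(196, -12), -1)), Mul(Function('Y')(-34), Pow(-42248, -1))) = Add(Mul(13, Pow(Add(-6, Mul(-2, -12)), -1)), Mul(Add(4, Mul(-7, -34)), Pow(-42248, -1))) = Add(Mul(13, Pow(Add(-6, 24), -1)), Mul(Add(4, 238), Rational(-1, 42248))) = Add(Mul(13, Pow(18, -1)), Mul(242, Rational(-1, 42248))) = Add(Mul(13, Rational(1, 18)), Rational(-121, 21124)) = Add(Rational(13, 18), Rational(-121, 21124)) = Rational(136217, 190116)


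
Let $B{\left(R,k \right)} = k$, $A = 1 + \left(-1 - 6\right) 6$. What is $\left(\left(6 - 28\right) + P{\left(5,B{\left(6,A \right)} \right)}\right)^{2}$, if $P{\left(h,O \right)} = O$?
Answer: $3969$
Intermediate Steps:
$A = -41$ ($A = 1 + \left(-1 - 6\right) 6 = 1 - 42 = -41$)
$\left(\left(6 - 28\right) + P{\left(5,B{\left(6,A \right)} \right)}\right)^{2} = \left(\left(6 - 28\right) - 41\right)^{2} = \left(-22 - 41\right)^{2} = \left(-63\right)^{2} = 3969$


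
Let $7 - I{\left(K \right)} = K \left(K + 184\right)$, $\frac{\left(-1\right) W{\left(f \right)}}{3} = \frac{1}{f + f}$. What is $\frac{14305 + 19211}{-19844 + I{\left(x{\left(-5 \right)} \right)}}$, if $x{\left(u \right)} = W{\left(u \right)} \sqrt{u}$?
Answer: $- \frac{37990960560}{22485940063} + \frac{105719040 i \sqrt{5}}{22485940063} \approx -1.6895 + 0.010513 i$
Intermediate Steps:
$W{\left(f \right)} = - \frac{3}{2 f}$ ($W{\left(f \right)} = - \frac{3}{f + f} = - \frac{3}{2 f}$)
$x{\left(u \right)} = - \frac{3}{2 \sqrt{u}}$ ($x{\left(u \right)} = - \frac{3}{2 u} \sqrt{u} = - \frac{3}{2 \sqrt{u}}$)
$I{\left(K \right)} = 7 - K \left(184 + K\right)$ ($I{\left(K \right)} = 7 - K \left(K + 184\right) = 7 - K \left(184 + K\right)$)
$\frac{14305 + 19211}{-19844 + I{\left(x{\left(-5 \right)} \right)}} = \frac{14305 + 19211}{-19844 - \left(-7 + \left(- \frac{3}{2 i \sqrt{5}}\right)^{2} + 184 \left(- \frac{3}{2}\right) \frac{1}{\sqrt{-5}}\right)} = \frac{33516}{-19844 - \left(-7 + \left(- \frac{3 \left(- \frac{i \sqrt{5}}{5}\right)}{2}\right)^{2} + 184 \left(- \frac{3}{2}\right) \left(- \frac{i \sqrt{5}}{5}\right)\right)} = \frac{33516}{-19844 - \left(-7 + \left(\frac{3 i \sqrt{5}}{10}\right)^{2} + 184 \cdot \frac{3}{10} i \sqrt{5}\right)} = \frac{33516}{-19844 - \left(- \frac{149}{20} + \frac{276 i \sqrt{5}}{5}\right)} = \frac{33516}{-19844 + \left(7 + \frac{9}{20} - \frac{276 i \sqrt{5}}{5}\right)} = \frac{33516}{-19844 + \left(\frac{149}{20} - \frac{276 i \sqrt{5}}{5}\right)} = \frac{33516}{- \frac{396731}{20} - \frac{276 i \sqrt{5}}{5}}$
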